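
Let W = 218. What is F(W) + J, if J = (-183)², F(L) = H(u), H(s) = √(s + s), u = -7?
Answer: 33489 + I*√14 ≈ 33489.0 + 3.7417*I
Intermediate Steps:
H(s) = √2*√s (H(s) = √(2*s) = √2*√s)
F(L) = I*√14 (F(L) = √2*√(-7) = √2*(I*√7) = I*√14)
J = 33489
F(W) + J = I*√14 + 33489 = 33489 + I*√14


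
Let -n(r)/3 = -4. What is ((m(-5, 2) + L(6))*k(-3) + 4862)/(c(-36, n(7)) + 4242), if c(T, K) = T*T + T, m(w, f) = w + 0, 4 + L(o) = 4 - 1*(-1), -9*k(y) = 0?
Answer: 2431/2751 ≈ 0.88368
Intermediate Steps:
n(r) = 12 (n(r) = -3*(-4) = 12)
k(y) = 0 (k(y) = -1/9*0 = 0)
L(o) = 1 (L(o) = -4 + (4 - 1*(-1)) = -4 + (4 + 1) = -4 + 5 = 1)
m(w, f) = w
c(T, K) = T + T**2 (c(T, K) = T**2 + T = T + T**2)
((m(-5, 2) + L(6))*k(-3) + 4862)/(c(-36, n(7)) + 4242) = ((-5 + 1)*0 + 4862)/(-36*(1 - 36) + 4242) = (-4*0 + 4862)/(-36*(-35) + 4242) = (0 + 4862)/(1260 + 4242) = 4862/5502 = 4862*(1/5502) = 2431/2751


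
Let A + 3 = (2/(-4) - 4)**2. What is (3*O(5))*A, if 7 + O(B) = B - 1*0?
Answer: -207/2 ≈ -103.50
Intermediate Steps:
A = 69/4 (A = -3 + (2/(-4) - 4)**2 = -3 + (2*(-1/4) - 4)**2 = -3 + (-1/2 - 4)**2 = -3 + (-9/2)**2 = -3 + 81/4 = 69/4 ≈ 17.250)
O(B) = -7 + B (O(B) = -7 + (B - 1*0) = -7 + (B + 0) = -7 + B)
(3*O(5))*A = (3*(-7 + 5))*(69/4) = (3*(-2))*(69/4) = -6*69/4 = -207/2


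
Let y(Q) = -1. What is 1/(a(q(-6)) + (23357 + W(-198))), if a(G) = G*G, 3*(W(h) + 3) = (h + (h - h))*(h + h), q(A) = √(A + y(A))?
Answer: 1/49483 ≈ 2.0209e-5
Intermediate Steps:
q(A) = √(-1 + A) (q(A) = √(A - 1) = √(-1 + A))
W(h) = -3 + 2*h²/3 (W(h) = -3 + ((h + (h - h))*(h + h))/3 = -3 + ((h + 0)*(2*h))/3 = -3 + (h*(2*h))/3 = -3 + (2*h²)/3 = -3 + 2*h²/3)
a(G) = G²
1/(a(q(-6)) + (23357 + W(-198))) = 1/((√(-1 - 6))² + (23357 + (-3 + (⅔)*(-198)²))) = 1/((√(-7))² + (23357 + (-3 + (⅔)*39204))) = 1/((I*√7)² + (23357 + (-3 + 26136))) = 1/(-7 + (23357 + 26133)) = 1/(-7 + 49490) = 1/49483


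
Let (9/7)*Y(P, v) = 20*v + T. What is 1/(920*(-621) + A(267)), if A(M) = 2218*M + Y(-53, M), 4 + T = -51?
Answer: 9/224969 ≈ 4.0005e-5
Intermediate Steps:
T = -55 (T = -4 - 51 = -55)
Y(P, v) = -385/9 + 140*v/9 (Y(P, v) = 7*(20*v - 55)/9 = 7*(-55 + 20*v)/9 = -385/9 + 140*v/9)
A(M) = -385/9 + 20102*M/9 (A(M) = 2218*M + (-385/9 + 140*M/9) = -385/9 + 20102*M/9)
1/(920*(-621) + A(267)) = 1/(920*(-621) + (-385/9 + (20102/9)*267)) = 1/(-571320 + (-385/9 + 1789078/3)) = 1/(-571320 + 5366849/9) = 1/(224969/9) = 9/224969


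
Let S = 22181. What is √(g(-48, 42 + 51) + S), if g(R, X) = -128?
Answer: √22053 ≈ 148.50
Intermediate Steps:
√(g(-48, 42 + 51) + S) = √(-128 + 22181) = √22053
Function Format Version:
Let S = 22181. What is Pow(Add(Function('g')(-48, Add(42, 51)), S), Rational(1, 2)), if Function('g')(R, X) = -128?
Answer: Pow(22053, Rational(1, 2)) ≈ 148.50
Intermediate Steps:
Pow(Add(Function('g')(-48, Add(42, 51)), S), Rational(1, 2)) = Pow(Add(-128, 22181), Rational(1, 2)) = Pow(22053, Rational(1, 2))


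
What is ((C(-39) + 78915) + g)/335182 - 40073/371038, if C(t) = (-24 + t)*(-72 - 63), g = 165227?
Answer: 20077472325/31091314729 ≈ 0.64576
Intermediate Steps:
C(t) = 3240 - 135*t (C(t) = (-24 + t)*(-135) = 3240 - 135*t)
((C(-39) + 78915) + g)/335182 - 40073/371038 = (((3240 - 135*(-39)) + 78915) + 165227)/335182 - 40073/371038 = (((3240 + 5265) + 78915) + 165227)*(1/335182) - 40073*1/371038 = ((8505 + 78915) + 165227)*(1/335182) - 40073/371038 = (87420 + 165227)*(1/335182) - 40073/371038 = 252647*(1/335182) - 40073/371038 = 252647/335182 - 40073/371038 = 20077472325/31091314729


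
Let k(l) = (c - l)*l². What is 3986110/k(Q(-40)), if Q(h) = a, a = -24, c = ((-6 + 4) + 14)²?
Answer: 1993055/48384 ≈ 41.192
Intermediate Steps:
c = 144 (c = (-2 + 14)² = 12² = 144)
Q(h) = -24
k(l) = l²*(144 - l) (k(l) = (144 - l)*l² = l²*(144 - l))
3986110/k(Q(-40)) = 3986110/(((-24)²*(144 - 1*(-24)))) = 3986110/((576*(144 + 24))) = 3986110/((576*168)) = 3986110/96768 = 3986110*(1/96768) = 1993055/48384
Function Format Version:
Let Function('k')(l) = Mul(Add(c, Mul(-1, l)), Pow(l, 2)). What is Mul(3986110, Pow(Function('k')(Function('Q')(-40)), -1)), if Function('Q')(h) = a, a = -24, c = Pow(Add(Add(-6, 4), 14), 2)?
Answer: Rational(1993055, 48384) ≈ 41.192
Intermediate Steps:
c = 144 (c = Pow(Add(-2, 14), 2) = Pow(12, 2) = 144)
Function('Q')(h) = -24
Function('k')(l) = Mul(Pow(l, 2), Add(144, Mul(-1, l))) (Function('k')(l) = Mul(Add(144, Mul(-1, l)), Pow(l, 2)) = Mul(Pow(l, 2), Add(144, Mul(-1, l))))
Mul(3986110, Pow(Function('k')(Function('Q')(-40)), -1)) = Mul(3986110, Pow(Mul(Pow(-24, 2), Add(144, Mul(-1, -24))), -1)) = Mul(3986110, Pow(Mul(576, Add(144, 24)), -1)) = Mul(3986110, Pow(Mul(576, 168), -1)) = Mul(3986110, Pow(96768, -1)) = Mul(3986110, Rational(1, 96768)) = Rational(1993055, 48384)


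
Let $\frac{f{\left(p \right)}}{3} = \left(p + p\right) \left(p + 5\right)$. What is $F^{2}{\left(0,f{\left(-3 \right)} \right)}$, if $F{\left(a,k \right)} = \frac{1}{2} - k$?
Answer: $\frac{5329}{4} \approx 1332.3$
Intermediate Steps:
$f{\left(p \right)} = 6 p \left(5 + p\right)$ ($f{\left(p \right)} = 3 \left(p + p\right) \left(p + 5\right) = 3 \cdot 2 p \left(5 + p\right) = 6 p \left(5 + p\right)$)
$F{\left(a,k \right)} = \frac{1}{2} - k$
$F^{2}{\left(0,f{\left(-3 \right)} \right)} = \left(\frac{1}{2} - 6 \left(-3\right) \left(5 - 3\right)\right)^{2} = \left(\frac{1}{2} - 6 \left(-3\right) 2\right)^{2} = \left(\frac{1}{2} - -36\right)^{2} = \left(\frac{1}{2} + 36\right)^{2} = \left(\frac{73}{2}\right)^{2} = \frac{5329}{4}$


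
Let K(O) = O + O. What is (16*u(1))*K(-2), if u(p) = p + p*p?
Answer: -128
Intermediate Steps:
K(O) = 2*O
u(p) = p + p²
(16*u(1))*K(-2) = (16*(1*(1 + 1)))*(2*(-2)) = (16*(1*2))*(-4) = (16*2)*(-4) = 32*(-4) = -128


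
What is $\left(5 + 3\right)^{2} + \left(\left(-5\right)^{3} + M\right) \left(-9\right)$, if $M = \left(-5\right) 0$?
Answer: $1189$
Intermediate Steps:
$M = 0$
$\left(5 + 3\right)^{2} + \left(\left(-5\right)^{3} + M\right) \left(-9\right) = \left(5 + 3\right)^{2} + \left(\left(-5\right)^{3} + 0\right) \left(-9\right) = 8^{2} + \left(-125 + 0\right) \left(-9\right) = 64 - -1125 = 64 + 1125 = 1189$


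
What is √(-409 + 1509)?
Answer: 10*√11 ≈ 33.166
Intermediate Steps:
√(-409 + 1509) = √1100 = 10*√11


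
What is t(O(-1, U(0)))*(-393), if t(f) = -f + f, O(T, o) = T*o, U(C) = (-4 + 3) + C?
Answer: 0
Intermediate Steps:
U(C) = -1 + C
t(f) = 0
t(O(-1, U(0)))*(-393) = 0*(-393) = 0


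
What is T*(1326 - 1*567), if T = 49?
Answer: 37191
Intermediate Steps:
T*(1326 - 1*567) = 49*(1326 - 1*567) = 49*(1326 - 567) = 49*759 = 37191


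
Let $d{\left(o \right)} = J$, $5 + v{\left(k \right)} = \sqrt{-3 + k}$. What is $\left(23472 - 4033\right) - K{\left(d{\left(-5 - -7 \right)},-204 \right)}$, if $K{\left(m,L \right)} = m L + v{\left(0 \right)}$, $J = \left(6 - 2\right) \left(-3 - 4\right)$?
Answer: $13732 - i \sqrt{3} \approx 13732.0 - 1.732 i$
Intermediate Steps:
$v{\left(k \right)} = -5 + \sqrt{-3 + k}$
$J = -28$ ($J = 4 \left(-7\right) = -28$)
$d{\left(o \right)} = -28$
$K{\left(m,L \right)} = -5 + i \sqrt{3} + L m$ ($K{\left(m,L \right)} = m L - \left(5 - \sqrt{-3 + 0}\right) = L m - \left(5 - \sqrt{-3}\right) = L m - \left(5 - i \sqrt{3}\right) = -5 + i \sqrt{3} + L m$)
$\left(23472 - 4033\right) - K{\left(d{\left(-5 - -7 \right)},-204 \right)} = \left(23472 - 4033\right) - \left(-5 + i \sqrt{3} - -5712\right) = 19439 - \left(-5 + i \sqrt{3} + 5712\right) = 19439 - \left(5707 + i \sqrt{3}\right) = 13732 - i \sqrt{3}$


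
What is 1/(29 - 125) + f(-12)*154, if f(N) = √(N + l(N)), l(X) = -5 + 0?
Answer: -1/96 + 154*I*√17 ≈ -0.010417 + 634.96*I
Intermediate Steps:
l(X) = -5
f(N) = √(-5 + N) (f(N) = √(N - 5) = √(-5 + N))
1/(29 - 125) + f(-12)*154 = 1/(29 - 125) + √(-5 - 12)*154 = 1/(-96) + √(-17)*154 = -1/96 + (I*√17)*154 = -1/96 + 154*I*√17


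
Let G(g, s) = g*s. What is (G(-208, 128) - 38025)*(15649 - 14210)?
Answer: -93029911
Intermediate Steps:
(G(-208, 128) - 38025)*(15649 - 14210) = (-208*128 - 38025)*(15649 - 14210) = (-26624 - 38025)*1439 = -64649*1439 = -93029911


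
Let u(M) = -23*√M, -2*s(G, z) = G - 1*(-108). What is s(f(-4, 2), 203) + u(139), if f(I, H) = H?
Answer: -55 - 23*√139 ≈ -326.17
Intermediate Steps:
s(G, z) = -54 - G/2 (s(G, z) = -(G - 1*(-108))/2 = -(G + 108)/2 = -(108 + G)/2 = -54 - G/2)
s(f(-4, 2), 203) + u(139) = (-54 - ½*2) - 23*√139 = (-54 - 1) - 23*√139 = -55 - 23*√139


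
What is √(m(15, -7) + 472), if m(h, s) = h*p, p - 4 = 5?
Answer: √607 ≈ 24.637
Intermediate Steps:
p = 9 (p = 4 + 5 = 9)
m(h, s) = 9*h (m(h, s) = h*9 = 9*h)
√(m(15, -7) + 472) = √(9*15 + 472) = √(135 + 472) = √607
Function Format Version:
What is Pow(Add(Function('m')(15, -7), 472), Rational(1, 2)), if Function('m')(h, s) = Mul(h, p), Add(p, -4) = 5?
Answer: Pow(607, Rational(1, 2)) ≈ 24.637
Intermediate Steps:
p = 9 (p = Add(4, 5) = 9)
Function('m')(h, s) = Mul(9, h) (Function('m')(h, s) = Mul(h, 9) = Mul(9, h))
Pow(Add(Function('m')(15, -7), 472), Rational(1, 2)) = Pow(Add(Mul(9, 15), 472), Rational(1, 2)) = Pow(Add(135, 472), Rational(1, 2)) = Pow(607, Rational(1, 2))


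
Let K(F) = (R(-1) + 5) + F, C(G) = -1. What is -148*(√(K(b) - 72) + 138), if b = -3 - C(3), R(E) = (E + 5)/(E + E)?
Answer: -20424 - 148*I*√71 ≈ -20424.0 - 1247.1*I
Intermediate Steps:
R(E) = (5 + E)/(2*E) (R(E) = (5 + E)/((2*E)) = (5 + E)*(1/(2*E)) = (5 + E)/(2*E))
b = -2 (b = -3 - 1*(-1) = -3 + 1 = -2)
K(F) = 3 + F (K(F) = ((½)*(5 - 1)/(-1) + 5) + F = ((½)*(-1)*4 + 5) + F = (-2 + 5) + F = 3 + F)
-148*(√(K(b) - 72) + 138) = -148*(√((3 - 2) - 72) + 138) = -148*(√(1 - 72) + 138) = -148*(√(-71) + 138) = -148*(I*√71 + 138) = -148*(138 + I*√71) = -20424 - 148*I*√71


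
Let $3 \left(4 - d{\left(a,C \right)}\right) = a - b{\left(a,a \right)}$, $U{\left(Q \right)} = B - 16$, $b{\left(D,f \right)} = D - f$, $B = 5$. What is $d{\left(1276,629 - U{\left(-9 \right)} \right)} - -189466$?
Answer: $\frac{567134}{3} \approx 1.8904 \cdot 10^{5}$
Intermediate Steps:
$U{\left(Q \right)} = -11$ ($U{\left(Q \right)} = 5 - 16 = -11$)
$d{\left(a,C \right)} = 4 - \frac{a}{3}$ ($d{\left(a,C \right)} = 4 - \frac{a - \left(a - a\right)}{3} = 4 - \frac{a - 0}{3} = 4 - \frac{a + 0}{3} = 4 - \frac{a}{3}$)
$d{\left(1276,629 - U{\left(-9 \right)} \right)} - -189466 = \left(4 - \frac{1276}{3}\right) - -189466 = \left(4 - \frac{1276}{3}\right) + 189466 = - \frac{1264}{3} + 189466 = \frac{567134}{3}$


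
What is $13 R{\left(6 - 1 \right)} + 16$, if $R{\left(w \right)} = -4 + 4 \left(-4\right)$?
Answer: $-244$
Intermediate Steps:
$R{\left(w \right)} = -20$ ($R{\left(w \right)} = -4 - 16 = -20$)
$13 R{\left(6 - 1 \right)} + 16 = 13 \left(-20\right) + 16 = -260 + 16 = -244$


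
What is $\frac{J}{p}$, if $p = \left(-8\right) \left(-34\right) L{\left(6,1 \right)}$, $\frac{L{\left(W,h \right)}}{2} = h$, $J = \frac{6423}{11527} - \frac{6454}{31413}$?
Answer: $\frac{127370441}{196981122144} \approx 0.00064661$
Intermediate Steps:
$J = \frac{127370441}{362097651}$ ($J = 6423 \cdot \frac{1}{11527} - \frac{6454}{31413} = \frac{6423}{11527} - \frac{6454}{31413} = \frac{127370441}{362097651} \approx 0.35176$)
$L{\left(W,h \right)} = 2 h$
$p = 544$ ($p = \left(-8\right) \left(-34\right) 2 \cdot 1 = 272 \cdot 2 = 544$)
$\frac{J}{p} = \frac{127370441}{362097651 \cdot 544} = \frac{127370441}{362097651} \cdot \frac{1}{544} = \frac{127370441}{196981122144}$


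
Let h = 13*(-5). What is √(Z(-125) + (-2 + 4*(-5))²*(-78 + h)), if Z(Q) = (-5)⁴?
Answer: I*√68587 ≈ 261.89*I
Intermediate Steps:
Z(Q) = 625
h = -65
√(Z(-125) + (-2 + 4*(-5))²*(-78 + h)) = √(625 + (-2 + 4*(-5))²*(-78 - 65)) = √(625 + (-2 - 20)²*(-143)) = √(625 + (-22)²*(-143)) = √(625 + 484*(-143)) = √(625 - 69212) = √(-68587) = I*√68587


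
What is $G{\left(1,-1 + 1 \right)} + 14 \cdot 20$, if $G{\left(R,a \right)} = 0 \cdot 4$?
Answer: $280$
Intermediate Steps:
$G{\left(R,a \right)} = 0$
$G{\left(1,-1 + 1 \right)} + 14 \cdot 20 = 0 + 14 \cdot 20 = 0 + 280 = 280$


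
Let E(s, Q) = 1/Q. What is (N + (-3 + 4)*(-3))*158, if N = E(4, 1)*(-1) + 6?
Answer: 316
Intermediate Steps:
N = 5 (N = -1/1 + 6 = 1*(-1) + 6 = -1 + 6 = 5)
(N + (-3 + 4)*(-3))*158 = (5 + (-3 + 4)*(-3))*158 = (5 + 1*(-3))*158 = (5 - 3)*158 = 2*158 = 316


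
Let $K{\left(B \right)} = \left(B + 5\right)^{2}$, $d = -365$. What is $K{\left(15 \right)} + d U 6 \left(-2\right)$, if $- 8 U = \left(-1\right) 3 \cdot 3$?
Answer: $\frac{10655}{2} \approx 5327.5$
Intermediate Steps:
$U = \frac{9}{8}$ ($U = - \frac{\left(-1\right) 3 \cdot 3}{8} = - \frac{\left(-3\right) 3}{8} = \left(- \frac{1}{8}\right) \left(-9\right) = \frac{9}{8} \approx 1.125$)
$K{\left(B \right)} = \left(5 + B\right)^{2}$
$K{\left(15 \right)} + d U 6 \left(-2\right) = \left(5 + 15\right)^{2} - 365 \cdot \frac{9}{8} \cdot 6 \left(-2\right) = 20^{2} - 365 \cdot \frac{27}{4} \left(-2\right) = 400 - - \frac{9855}{2} = 400 + \frac{9855}{2} = \frac{10655}{2}$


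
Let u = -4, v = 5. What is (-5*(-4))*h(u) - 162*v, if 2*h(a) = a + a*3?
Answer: -970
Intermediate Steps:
h(a) = 2*a (h(a) = (a + a*3)/2 = (a + 3*a)/2 = (4*a)/2 = 2*a)
(-5*(-4))*h(u) - 162*v = (-5*(-4))*(2*(-4)) - 162*5 = 20*(-8) - 810 = -160 - 810 = -970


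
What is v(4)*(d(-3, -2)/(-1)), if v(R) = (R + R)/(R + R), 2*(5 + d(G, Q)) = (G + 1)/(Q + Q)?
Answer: 19/4 ≈ 4.7500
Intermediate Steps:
d(G, Q) = -5 + (1 + G)/(4*Q) (d(G, Q) = -5 + ((G + 1)/(Q + Q))/2 = -5 + ((1 + G)/((2*Q)))/2 = -5 + ((1 + G)*(1/(2*Q)))/2 = -5 + ((1 + G)/(2*Q))/2 = -5 + (1 + G)/(4*Q))
v(R) = 1 (v(R) = (2*R)/((2*R)) = (2*R)*(1/(2*R)) = 1)
v(4)*(d(-3, -2)/(-1)) = 1*(((1/4)*(1 - 3 - 20*(-2))/(-2))/(-1)) = 1*(((1/4)*(-1/2)*(1 - 3 + 40))*(-1)) = 1*(((1/4)*(-1/2)*38)*(-1)) = 1*(-19/4*(-1)) = 1*(19/4) = 19/4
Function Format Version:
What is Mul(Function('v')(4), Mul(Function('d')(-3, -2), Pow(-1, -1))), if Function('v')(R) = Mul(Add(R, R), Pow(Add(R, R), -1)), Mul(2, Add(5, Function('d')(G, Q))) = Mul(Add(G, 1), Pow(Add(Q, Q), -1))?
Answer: Rational(19, 4) ≈ 4.7500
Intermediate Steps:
Function('d')(G, Q) = Add(-5, Mul(Rational(1, 4), Pow(Q, -1), Add(1, G))) (Function('d')(G, Q) = Add(-5, Mul(Rational(1, 2), Mul(Add(G, 1), Pow(Add(Q, Q), -1)))) = Add(-5, Mul(Rational(1, 2), Mul(Add(1, G), Pow(Mul(2, Q), -1)))) = Add(-5, Mul(Rational(1, 2), Mul(Add(1, G), Mul(Rational(1, 2), Pow(Q, -1))))) = Add(-5, Mul(Rational(1, 2), Mul(Rational(1, 2), Pow(Q, -1), Add(1, G)))) = Add(-5, Mul(Rational(1, 4), Pow(Q, -1), Add(1, G))))
Function('v')(R) = 1 (Function('v')(R) = Mul(Mul(2, R), Pow(Mul(2, R), -1)) = Mul(Mul(2, R), Mul(Rational(1, 2), Pow(R, -1))) = 1)
Mul(Function('v')(4), Mul(Function('d')(-3, -2), Pow(-1, -1))) = Mul(1, Mul(Mul(Rational(1, 4), Pow(-2, -1), Add(1, -3, Mul(-20, -2))), Pow(-1, -1))) = Mul(1, Mul(Mul(Rational(1, 4), Rational(-1, 2), Add(1, -3, 40)), -1)) = Mul(1, Mul(Mul(Rational(1, 4), Rational(-1, 2), 38), -1)) = Mul(1, Mul(Rational(-19, 4), -1)) = Mul(1, Rational(19, 4)) = Rational(19, 4)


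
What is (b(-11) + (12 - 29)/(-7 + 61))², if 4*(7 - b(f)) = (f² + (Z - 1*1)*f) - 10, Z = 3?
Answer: 2825761/11664 ≈ 242.26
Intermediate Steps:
b(f) = 19/2 - f/2 - f²/4 (b(f) = 7 - ((f² + (3 - 1*1)*f) - 10)/4 = 7 - ((f² + (3 - 1)*f) - 10)/4 = 7 - ((f² + 2*f) - 10)/4 = 7 - (-10 + f² + 2*f)/4 = 7 + (5/2 - f/2 - f²/4) = 19/2 - f/2 - f²/4)
(b(-11) + (12 - 29)/(-7 + 61))² = ((19/2 - ½*(-11) - ¼*(-11)²) + (12 - 29)/(-7 + 61))² = ((19/2 + 11/2 - ¼*121) - 17/54)² = ((19/2 + 11/2 - 121/4) - 17*1/54)² = (-61/4 - 17/54)² = (-1681/108)² = 2825761/11664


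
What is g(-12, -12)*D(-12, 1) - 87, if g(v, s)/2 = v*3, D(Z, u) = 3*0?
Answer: -87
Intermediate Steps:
D(Z, u) = 0
g(v, s) = 6*v (g(v, s) = 2*(v*3) = 2*(3*v) = 6*v)
g(-12, -12)*D(-12, 1) - 87 = (6*(-12))*0 - 87 = -72*0 - 87 = 0 - 87 = -87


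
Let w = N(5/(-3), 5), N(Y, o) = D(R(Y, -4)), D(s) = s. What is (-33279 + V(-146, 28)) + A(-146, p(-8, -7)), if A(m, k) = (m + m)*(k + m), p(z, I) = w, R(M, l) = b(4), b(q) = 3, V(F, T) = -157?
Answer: 8320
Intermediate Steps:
R(M, l) = 3
N(Y, o) = 3
w = 3
p(z, I) = 3
A(m, k) = 2*m*(k + m) (A(m, k) = (2*m)*(k + m) = 2*m*(k + m))
(-33279 + V(-146, 28)) + A(-146, p(-8, -7)) = (-33279 - 157) + 2*(-146)*(3 - 146) = -33436 + 2*(-146)*(-143) = -33436 + 41756 = 8320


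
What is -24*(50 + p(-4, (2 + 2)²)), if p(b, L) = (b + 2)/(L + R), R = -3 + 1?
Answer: -8376/7 ≈ -1196.6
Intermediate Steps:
R = -2
p(b, L) = (2 + b)/(-2 + L) (p(b, L) = (b + 2)/(L - 2) = (2 + b)/(-2 + L))
-24*(50 + p(-4, (2 + 2)²)) = -24*(50 + (2 - 4)/(-2 + (2 + 2)²)) = -24*(50 - 2/(-2 + 4²)) = -24*(50 - 2/(-2 + 16)) = -24*(50 - 2/14) = -24*(50 + (1/14)*(-2)) = -24*(50 - ⅐) = -24*349/7 = -8376/7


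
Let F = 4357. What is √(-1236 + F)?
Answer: √3121 ≈ 55.866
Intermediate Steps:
√(-1236 + F) = √(-1236 + 4357) = √3121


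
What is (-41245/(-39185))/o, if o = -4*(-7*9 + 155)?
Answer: -8249/2884016 ≈ -0.0028602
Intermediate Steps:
o = -368 (o = -4*(-63 + 155) = -4*92 = -368)
(-41245/(-39185))/o = -41245/(-39185)/(-368) = -41245*(-1/39185)*(-1/368) = (8249/7837)*(-1/368) = -8249/2884016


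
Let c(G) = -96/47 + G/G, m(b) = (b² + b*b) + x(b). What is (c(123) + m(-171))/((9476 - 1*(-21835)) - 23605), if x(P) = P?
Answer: 1370284/181091 ≈ 7.5668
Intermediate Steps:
m(b) = b + 2*b² (m(b) = (b² + b*b) + b = (b² + b²) + b = 2*b² + b = b + 2*b²)
c(G) = -49/47 (c(G) = -96*1/47 + 1 = -96/47 + 1 = -49/47)
(c(123) + m(-171))/((9476 - 1*(-21835)) - 23605) = (-49/47 - 171*(1 + 2*(-171)))/((9476 - 1*(-21835)) - 23605) = (-49/47 - 171*(1 - 342))/((9476 + 21835) - 23605) = (-49/47 - 171*(-341))/(31311 - 23605) = (-49/47 + 58311)/7706 = (2740568/47)*(1/7706) = 1370284/181091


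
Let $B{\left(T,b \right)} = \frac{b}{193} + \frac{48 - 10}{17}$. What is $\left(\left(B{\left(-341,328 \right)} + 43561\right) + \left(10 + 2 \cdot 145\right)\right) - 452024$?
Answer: $- \frac{1339169893}{3281} \approx -4.0816 \cdot 10^{5}$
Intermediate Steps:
$B{\left(T,b \right)} = \frac{38}{17} + \frac{b}{193}$ ($B{\left(T,b \right)} = b \frac{1}{193} + \left(48 - 10\right) \frac{1}{17} = \frac{b}{193} + 38 \cdot \frac{1}{17} = \frac{b}{193} + \frac{38}{17} = \frac{38}{17} + \frac{b}{193}$)
$\left(\left(B{\left(-341,328 \right)} + 43561\right) + \left(10 + 2 \cdot 145\right)\right) - 452024 = \left(\left(\left(\frac{38}{17} + \frac{1}{193} \cdot 328\right) + 43561\right) + \left(10 + 2 \cdot 145\right)\right) - 452024 = \left(\left(\left(\frac{38}{17} + \frac{328}{193}\right) + 43561\right) + \left(10 + 290\right)\right) - 452024 = \left(\left(\frac{12910}{3281} + 43561\right) + 300\right) - 452024 = \left(\frac{142936551}{3281} + 300\right) - 452024 = \frac{143920851}{3281} - 452024 = - \frac{1339169893}{3281}$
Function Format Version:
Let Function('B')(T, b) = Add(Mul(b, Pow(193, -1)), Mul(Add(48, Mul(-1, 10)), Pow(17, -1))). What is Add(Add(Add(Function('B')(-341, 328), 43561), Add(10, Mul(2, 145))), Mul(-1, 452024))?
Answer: Rational(-1339169893, 3281) ≈ -4.0816e+5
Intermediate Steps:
Function('B')(T, b) = Add(Rational(38, 17), Mul(Rational(1, 193), b)) (Function('B')(T, b) = Add(Mul(b, Rational(1, 193)), Mul(Add(48, -10), Rational(1, 17))) = Add(Mul(Rational(1, 193), b), Mul(38, Rational(1, 17))) = Add(Mul(Rational(1, 193), b), Rational(38, 17)) = Add(Rational(38, 17), Mul(Rational(1, 193), b)))
Add(Add(Add(Function('B')(-341, 328), 43561), Add(10, Mul(2, 145))), Mul(-1, 452024)) = Add(Add(Add(Add(Rational(38, 17), Mul(Rational(1, 193), 328)), 43561), Add(10, Mul(2, 145))), Mul(-1, 452024)) = Add(Add(Add(Add(Rational(38, 17), Rational(328, 193)), 43561), Add(10, 290)), -452024) = Add(Add(Add(Rational(12910, 3281), 43561), 300), -452024) = Add(Add(Rational(142936551, 3281), 300), -452024) = Add(Rational(143920851, 3281), -452024) = Rational(-1339169893, 3281)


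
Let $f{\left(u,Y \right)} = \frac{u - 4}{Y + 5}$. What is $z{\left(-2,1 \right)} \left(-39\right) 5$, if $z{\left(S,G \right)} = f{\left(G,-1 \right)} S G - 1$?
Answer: $- \frac{195}{2} \approx -97.5$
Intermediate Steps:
$f{\left(u,Y \right)} = \frac{-4 + u}{5 + Y}$
$z{\left(S,G \right)} = -1 + G S \left(-1 + \frac{G}{4}\right)$ ($z{\left(S,G \right)} = \frac{-4 + G}{5 - 1} S G - 1 = \frac{-4 + G}{4} S G - 1 = \left(-1 + \frac{G}{4}\right) S G - 1 = S \left(-1 + \frac{G}{4}\right) G - 1 = G S \left(-1 + \frac{G}{4}\right) - 1 = -1 + G S \left(-1 + \frac{G}{4}\right)$)
$z{\left(-2,1 \right)} \left(-39\right) 5 = \left(-1 + \frac{1}{4} \cdot 1 \left(-2\right) \left(-4 + 1\right)\right) \left(-39\right) 5 = \left(-1 + \frac{1}{4} \cdot 1 \left(-2\right) \left(-3\right)\right) \left(-39\right) 5 = \left(-1 + \frac{3}{2}\right) \left(-39\right) 5 = \frac{1}{2} \left(-39\right) 5 = \left(- \frac{39}{2}\right) 5 = - \frac{195}{2}$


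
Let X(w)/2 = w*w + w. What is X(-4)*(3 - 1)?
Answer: 48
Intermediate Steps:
X(w) = 2*w + 2*w**2 (X(w) = 2*(w*w + w) = 2*(w**2 + w) = 2*(w + w**2) = 2*w + 2*w**2)
X(-4)*(3 - 1) = (2*(-4)*(1 - 4))*(3 - 1) = (2*(-4)*(-3))*2 = 24*2 = 48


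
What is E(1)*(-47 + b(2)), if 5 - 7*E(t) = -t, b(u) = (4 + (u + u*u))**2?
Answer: 318/7 ≈ 45.429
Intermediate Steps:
b(u) = (4 + u + u**2)**2 (b(u) = (4 + (u + u**2))**2 = (4 + u + u**2)**2)
E(t) = 5/7 + t/7 (E(t) = 5/7 - (-1)*t/7 = 5/7 + t/7)
E(1)*(-47 + b(2)) = (5/7 + (1/7)*1)*(-47 + (4 + 2 + 2**2)**2) = (5/7 + 1/7)*(-47 + (4 + 2 + 4)**2) = 6*(-47 + 10**2)/7 = 6*(-47 + 100)/7 = (6/7)*53 = 318/7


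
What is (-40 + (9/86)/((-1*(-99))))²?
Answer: 1431789921/894916 ≈ 1599.9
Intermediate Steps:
(-40 + (9/86)/((-1*(-99))))² = (-40 + (9*(1/86))/99)² = (-40 + (9/86)*(1/99))² = (-40 + 1/946)² = (-37839/946)² = 1431789921/894916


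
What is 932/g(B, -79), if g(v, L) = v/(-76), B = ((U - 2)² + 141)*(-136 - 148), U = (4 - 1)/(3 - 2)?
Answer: 8854/5041 ≈ 1.7564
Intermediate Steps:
U = 3 (U = 3/1 = 3*1 = 3)
B = -40328 (B = ((3 - 2)² + 141)*(-136 - 148) = (1² + 141)*(-284) = (1 + 141)*(-284) = 142*(-284) = -40328)
g(v, L) = -v/76 (g(v, L) = v*(-1/76) = -v/76)
932/g(B, -79) = 932/((-1/76*(-40328))) = 932/(10082/19) = 932*(19/10082) = 8854/5041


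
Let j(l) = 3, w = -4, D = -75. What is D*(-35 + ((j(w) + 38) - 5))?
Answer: -75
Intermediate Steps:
D*(-35 + ((j(w) + 38) - 5)) = -75*(-35 + ((3 + 38) - 5)) = -75*(-35 + (41 - 5)) = -75*(-35 + 36) = -75*1 = -75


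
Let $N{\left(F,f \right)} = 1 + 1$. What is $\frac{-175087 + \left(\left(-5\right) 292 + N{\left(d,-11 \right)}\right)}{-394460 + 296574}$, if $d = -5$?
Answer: $\frac{10385}{5758} \approx 1.8036$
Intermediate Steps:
$N{\left(F,f \right)} = 2$
$\frac{-175087 + \left(\left(-5\right) 292 + N{\left(d,-11 \right)}\right)}{-394460 + 296574} = \frac{-175087 + \left(\left(-5\right) 292 + 2\right)}{-394460 + 296574} = \frac{-175087 + \left(-1460 + 2\right)}{-97886} = \left(-175087 - 1458\right) \left(- \frac{1}{97886}\right) = \left(-176545\right) \left(- \frac{1}{97886}\right) = \frac{10385}{5758}$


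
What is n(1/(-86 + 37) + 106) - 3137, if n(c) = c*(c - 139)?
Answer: -15934211/2401 ≈ -6636.5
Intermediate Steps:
n(c) = c*(-139 + c)
n(1/(-86 + 37) + 106) - 3137 = (1/(-86 + 37) + 106)*(-139 + (1/(-86 + 37) + 106)) - 3137 = (1/(-49) + 106)*(-139 + (1/(-49) + 106)) - 3137 = (-1/49 + 106)*(-139 + (-1/49 + 106)) - 3137 = 5193*(-139 + 5193/49)/49 - 3137 = (5193/49)*(-1618/49) - 3137 = -8402274/2401 - 3137 = -15934211/2401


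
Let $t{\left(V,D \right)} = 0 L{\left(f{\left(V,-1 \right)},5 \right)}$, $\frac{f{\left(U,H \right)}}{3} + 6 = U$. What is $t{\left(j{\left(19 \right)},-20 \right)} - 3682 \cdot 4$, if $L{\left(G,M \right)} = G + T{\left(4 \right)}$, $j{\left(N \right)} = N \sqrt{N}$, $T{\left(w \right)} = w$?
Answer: $-14728$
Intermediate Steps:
$f{\left(U,H \right)} = -18 + 3 U$
$j{\left(N \right)} = N^{\frac{3}{2}}$
$L{\left(G,M \right)} = 4 + G$ ($L{\left(G,M \right)} = G + 4 = 4 + G$)
$t{\left(V,D \right)} = 0$ ($t{\left(V,D \right)} = 0 \left(4 + \left(-18 + 3 V\right)\right) = 0 \left(-14 + 3 V\right) = 0$)
$t{\left(j{\left(19 \right)},-20 \right)} - 3682 \cdot 4 = 0 - 3682 \cdot 4 = 0 - 14728 = -14728$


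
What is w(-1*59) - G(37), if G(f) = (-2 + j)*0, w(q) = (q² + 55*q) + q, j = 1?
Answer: 177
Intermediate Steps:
w(q) = q² + 56*q
G(f) = 0 (G(f) = (-2 + 1)*0 = -1*0 = 0)
w(-1*59) - G(37) = (-1*59)*(56 - 1*59) - 1*0 = -59*(56 - 59) + 0 = -59*(-3) + 0 = 177 + 0 = 177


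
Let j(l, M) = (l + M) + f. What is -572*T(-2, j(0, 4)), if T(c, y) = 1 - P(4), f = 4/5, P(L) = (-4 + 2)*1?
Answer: -1716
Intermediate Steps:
P(L) = -2 (P(L) = -2*1 = -2)
f = ⅘ (f = 4*(⅕) = ⅘ ≈ 0.80000)
j(l, M) = ⅘ + M + l (j(l, M) = (l + M) + ⅘ = (M + l) + ⅘ = ⅘ + M + l)
T(c, y) = 3 (T(c, y) = 1 - 1*(-2) = 1 + 2 = 3)
-572*T(-2, j(0, 4)) = -572*3 = -1716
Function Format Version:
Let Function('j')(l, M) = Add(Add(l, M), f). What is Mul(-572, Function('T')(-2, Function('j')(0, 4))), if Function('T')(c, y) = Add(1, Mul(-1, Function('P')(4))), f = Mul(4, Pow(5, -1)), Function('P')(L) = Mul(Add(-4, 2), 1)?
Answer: -1716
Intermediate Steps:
Function('P')(L) = -2 (Function('P')(L) = Mul(-2, 1) = -2)
f = Rational(4, 5) (f = Mul(4, Rational(1, 5)) = Rational(4, 5) ≈ 0.80000)
Function('j')(l, M) = Add(Rational(4, 5), M, l) (Function('j')(l, M) = Add(Add(l, M), Rational(4, 5)) = Add(Add(M, l), Rational(4, 5)) = Add(Rational(4, 5), M, l))
Function('T')(c, y) = 3 (Function('T')(c, y) = Add(1, Mul(-1, -2)) = Add(1, 2) = 3)
Mul(-572, Function('T')(-2, Function('j')(0, 4))) = Mul(-572, 3) = -1716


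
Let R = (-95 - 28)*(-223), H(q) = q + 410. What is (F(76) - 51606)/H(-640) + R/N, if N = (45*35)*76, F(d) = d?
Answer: 205814989/917700 ≈ 224.27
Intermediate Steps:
N = 119700 (N = 1575*76 = 119700)
H(q) = 410 + q
R = 27429 (R = -123*(-223) = 27429)
(F(76) - 51606)/H(-640) + R/N = (76 - 51606)/(410 - 640) + 27429/119700 = -51530/(-230) + 27429*(1/119700) = -51530*(-1/230) + 9143/39900 = 5153/23 + 9143/39900 = 205814989/917700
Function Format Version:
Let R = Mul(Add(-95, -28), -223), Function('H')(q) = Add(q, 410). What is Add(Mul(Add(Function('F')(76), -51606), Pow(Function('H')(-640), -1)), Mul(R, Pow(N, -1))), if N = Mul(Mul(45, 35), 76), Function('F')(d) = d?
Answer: Rational(205814989, 917700) ≈ 224.27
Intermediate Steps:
N = 119700 (N = Mul(1575, 76) = 119700)
Function('H')(q) = Add(410, q)
R = 27429 (R = Mul(-123, -223) = 27429)
Add(Mul(Add(Function('F')(76), -51606), Pow(Function('H')(-640), -1)), Mul(R, Pow(N, -1))) = Add(Mul(Add(76, -51606), Pow(Add(410, -640), -1)), Mul(27429, Pow(119700, -1))) = Add(Mul(-51530, Pow(-230, -1)), Mul(27429, Rational(1, 119700))) = Add(Mul(-51530, Rational(-1, 230)), Rational(9143, 39900)) = Add(Rational(5153, 23), Rational(9143, 39900)) = Rational(205814989, 917700)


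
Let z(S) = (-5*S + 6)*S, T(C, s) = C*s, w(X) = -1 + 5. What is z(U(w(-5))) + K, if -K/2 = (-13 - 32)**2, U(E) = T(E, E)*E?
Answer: -24146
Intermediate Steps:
w(X) = 4
U(E) = E**3 (U(E) = (E*E)*E = E**2*E = E**3)
K = -4050 (K = -2*(-13 - 32)**2 = -2*(-45)**2 = -2*2025 = -4050)
z(S) = S*(6 - 5*S) (z(S) = (6 - 5*S)*S = S*(6 - 5*S))
z(U(w(-5))) + K = 4**3*(6 - 5*4**3) - 4050 = 64*(6 - 5*64) - 4050 = 64*(6 - 320) - 4050 = 64*(-314) - 4050 = -20096 - 4050 = -24146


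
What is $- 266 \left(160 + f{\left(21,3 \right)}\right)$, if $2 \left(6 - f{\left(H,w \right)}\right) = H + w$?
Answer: $-40964$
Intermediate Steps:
$f{\left(H,w \right)} = 6 - \frac{H}{2} - \frac{w}{2}$ ($f{\left(H,w \right)} = 6 - \frac{H + w}{2} = 6 - \left(\frac{H}{2} + \frac{w}{2}\right) = 6 - \frac{H}{2} - \frac{w}{2}$)
$- 266 \left(160 + f{\left(21,3 \right)}\right) = - 266 \left(160 - 6\right) = \left(-266\right) 154 = -40964$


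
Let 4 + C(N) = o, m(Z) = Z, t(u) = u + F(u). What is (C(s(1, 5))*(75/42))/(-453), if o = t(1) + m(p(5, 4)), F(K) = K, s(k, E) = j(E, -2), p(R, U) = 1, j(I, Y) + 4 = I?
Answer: 25/6342 ≈ 0.0039420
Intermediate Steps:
j(I, Y) = -4 + I
s(k, E) = -4 + E
t(u) = 2*u (t(u) = u + u = 2*u)
o = 3 (o = 2*1 + 1 = 2 + 1 = 3)
C(N) = -1 (C(N) = -4 + 3 = -1)
(C(s(1, 5))*(75/42))/(-453) = -75/42/(-453) = -75/42*(-1/453) = -1*25/14*(-1/453) = -25/14*(-1/453) = 25/6342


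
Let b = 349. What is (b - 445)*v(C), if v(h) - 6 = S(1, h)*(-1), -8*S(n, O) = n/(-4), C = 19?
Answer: -573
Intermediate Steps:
S(n, O) = n/32 (S(n, O) = -n/(8*(-4)) = -n*(-1)/(8*4) = -(-1)*n/32 = n/32)
v(h) = 191/32 (v(h) = 6 + ((1/32)*1)*(-1) = 6 + (1/32)*(-1) = 6 - 1/32 = 191/32)
(b - 445)*v(C) = (349 - 445)*(191/32) = -96*191/32 = -573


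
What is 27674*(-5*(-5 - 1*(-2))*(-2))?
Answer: -830220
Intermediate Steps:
27674*(-5*(-5 - 1*(-2))*(-2)) = 27674*(-5*(-5 + 2)*(-2)) = 27674*(-5*(-3)*(-2)) = 27674*(15*(-2)) = 27674*(-30) = -830220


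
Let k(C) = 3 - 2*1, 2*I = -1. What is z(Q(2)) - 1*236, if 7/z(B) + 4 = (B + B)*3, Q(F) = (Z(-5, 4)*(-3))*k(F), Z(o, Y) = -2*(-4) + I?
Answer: -32811/139 ≈ -236.05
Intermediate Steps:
I = -½ (I = (½)*(-1) = -½ ≈ -0.50000)
k(C) = 1 (k(C) = 3 - 2 = 1)
Z(o, Y) = 15/2 (Z(o, Y) = -2*(-4) - ½ = 8 - ½ = 15/2)
Q(F) = -45/2 (Q(F) = ((15/2)*(-3))*1 = -45/2*1 = -45/2)
z(B) = 7/(-4 + 6*B) (z(B) = 7/(-4 + (B + B)*3) = 7/(-4 + (2*B)*3) = 7/(-4 + 6*B))
z(Q(2)) - 1*236 = 7/(2*(-2 + 3*(-45/2))) - 1*236 = 7/(2*(-2 - 135/2)) - 236 = 7/(2*(-139/2)) - 236 = (7/2)*(-2/139) - 236 = -7/139 - 236 = -32811/139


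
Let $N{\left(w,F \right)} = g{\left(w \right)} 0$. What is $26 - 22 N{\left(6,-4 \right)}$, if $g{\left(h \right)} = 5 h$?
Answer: $26$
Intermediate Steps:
$N{\left(w,F \right)} = 0$ ($N{\left(w,F \right)} = 5 w 0 = 0$)
$26 - 22 N{\left(6,-4 \right)} = 26 - 0 = 26 + 0 = 26$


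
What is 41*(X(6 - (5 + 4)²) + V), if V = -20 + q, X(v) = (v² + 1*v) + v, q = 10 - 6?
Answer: 223819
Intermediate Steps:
q = 4
X(v) = v² + 2*v (X(v) = (v² + v) + v = (v + v²) + v = v² + 2*v)
V = -16 (V = -20 + 4 = -16)
41*(X(6 - (5 + 4)²) + V) = 41*((6 - (5 + 4)²)*(2 + (6 - (5 + 4)²)) - 16) = 41*((6 - 1*9²)*(2 + (6 - 1*9²)) - 16) = 41*((6 - 1*81)*(2 + (6 - 1*81)) - 16) = 41*((6 - 81)*(2 + (6 - 81)) - 16) = 41*(-75*(2 - 75) - 16) = 41*(-75*(-73) - 16) = 41*(5475 - 16) = 41*5459 = 223819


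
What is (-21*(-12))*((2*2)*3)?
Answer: 3024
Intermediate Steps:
(-21*(-12))*((2*2)*3) = 252*(4*3) = 252*12 = 3024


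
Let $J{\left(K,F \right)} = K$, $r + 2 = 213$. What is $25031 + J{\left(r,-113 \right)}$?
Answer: $25242$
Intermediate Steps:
$r = 211$ ($r = -2 + 213 = 211$)
$25031 + J{\left(r,-113 \right)} = 25031 + 211 = 25242$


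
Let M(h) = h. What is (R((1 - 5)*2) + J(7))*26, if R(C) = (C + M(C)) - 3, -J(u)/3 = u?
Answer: -1040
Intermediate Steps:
J(u) = -3*u
R(C) = -3 + 2*C (R(C) = (C + C) - 3 = 2*C - 3 = -3 + 2*C)
(R((1 - 5)*2) + J(7))*26 = ((-3 + 2*((1 - 5)*2)) - 3*7)*26 = ((-3 + 2*(-4*2)) - 21)*26 = ((-3 + 2*(-8)) - 21)*26 = ((-3 - 16) - 21)*26 = (-19 - 21)*26 = -40*26 = -1040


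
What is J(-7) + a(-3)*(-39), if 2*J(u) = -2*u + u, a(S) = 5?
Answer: -383/2 ≈ -191.50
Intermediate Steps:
J(u) = -u/2 (J(u) = (-2*u + u)/2 = (-u)/2 = -u/2)
J(-7) + a(-3)*(-39) = -½*(-7) + 5*(-39) = 7/2 - 195 = -383/2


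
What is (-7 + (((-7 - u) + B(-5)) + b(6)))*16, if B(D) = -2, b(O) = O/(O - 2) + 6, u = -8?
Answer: -8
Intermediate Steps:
b(O) = 6 + O/(-2 + O) (b(O) = O/(-2 + O) + 6 = 6 + O/(-2 + O))
(-7 + (((-7 - u) + B(-5)) + b(6)))*16 = (-7 + (((-7 - 1*(-8)) - 2) + (-12 + 7*6)/(-2 + 6)))*16 = (-7 + (((-7 + 8) - 2) + (-12 + 42)/4))*16 = (-7 + ((1 - 2) + (¼)*30))*16 = (-7 + (-1 + 15/2))*16 = (-7 + 13/2)*16 = -½*16 = -8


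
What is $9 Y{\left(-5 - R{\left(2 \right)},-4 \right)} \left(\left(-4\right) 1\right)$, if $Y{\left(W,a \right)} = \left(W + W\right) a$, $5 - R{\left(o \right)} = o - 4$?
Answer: $-3456$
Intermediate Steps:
$R{\left(o \right)} = 9 - o$ ($R{\left(o \right)} = 5 - \left(o - 4\right) = 5 - \left(-4 + o\right) = 9 - o$)
$Y{\left(W,a \right)} = 2 W a$
$9 Y{\left(-5 - R{\left(2 \right)},-4 \right)} \left(\left(-4\right) 1\right) = 9 \cdot 2 \left(-5 - \left(9 - 2\right)\right) \left(-4\right) \left(\left(-4\right) 1\right) = 9 \cdot 2 \left(-5 - \left(9 - 2\right)\right) \left(-4\right) \left(-4\right) = 9 \cdot 2 \left(-5 - 7\right) \left(-4\right) \left(-4\right) = 9 \cdot 2 \left(-12\right) \left(-4\right) \left(-4\right) = 9 \cdot 96 \left(-4\right) = 864 \left(-4\right) = -3456$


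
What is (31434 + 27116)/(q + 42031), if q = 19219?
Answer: 1171/1225 ≈ 0.95592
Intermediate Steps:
(31434 + 27116)/(q + 42031) = (31434 + 27116)/(19219 + 42031) = 58550/61250 = 58550*(1/61250) = 1171/1225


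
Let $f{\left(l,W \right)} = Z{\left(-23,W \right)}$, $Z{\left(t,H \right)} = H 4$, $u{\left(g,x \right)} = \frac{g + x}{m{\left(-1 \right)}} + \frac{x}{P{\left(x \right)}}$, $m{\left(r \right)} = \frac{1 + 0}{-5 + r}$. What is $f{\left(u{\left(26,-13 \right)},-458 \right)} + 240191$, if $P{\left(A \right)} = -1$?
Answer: $238359$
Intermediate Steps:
$m{\left(r \right)} = \frac{1}{-5 + r}$ ($m{\left(r \right)} = 1 \frac{1}{-5 + r} = \frac{1}{-5 + r}$)
$u{\left(g,x \right)} = - 7 x - 6 g$ ($u{\left(g,x \right)} = \frac{g + x}{\frac{1}{-5 - 1}} + \frac{x}{-1} = \frac{g + x}{\frac{1}{-6}} + x \left(-1\right) = \frac{g + x}{- \frac{1}{6}} - x = \left(g + x\right) \left(-6\right) - x = \left(- 6 g - 6 x\right) - x = - 7 x - 6 g$)
$Z{\left(t,H \right)} = 4 H$
$f{\left(l,W \right)} = 4 W$
$f{\left(u{\left(26,-13 \right)},-458 \right)} + 240191 = 4 \left(-458\right) + 240191 = -1832 + 240191 = 238359$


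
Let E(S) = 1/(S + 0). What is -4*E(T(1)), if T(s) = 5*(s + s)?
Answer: -⅖ ≈ -0.40000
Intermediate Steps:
T(s) = 10*s (T(s) = 5*(2*s) = 10*s)
E(S) = 1/S
-4*E(T(1)) = -4/(10*1) = -4/10 = -4*⅒ = -⅖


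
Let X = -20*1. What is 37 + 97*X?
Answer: -1903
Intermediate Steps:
X = -20
37 + 97*X = 37 + 97*(-20) = 37 - 1940 = -1903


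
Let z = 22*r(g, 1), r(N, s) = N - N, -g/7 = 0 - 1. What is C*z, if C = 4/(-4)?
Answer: 0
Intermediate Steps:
g = 7 (g = -7*(0 - 1) = -7*(-1) = 7)
r(N, s) = 0
z = 0 (z = 22*0 = 0)
C = -1 (C = 4*(-1/4) = -1)
C*z = -1*0 = 0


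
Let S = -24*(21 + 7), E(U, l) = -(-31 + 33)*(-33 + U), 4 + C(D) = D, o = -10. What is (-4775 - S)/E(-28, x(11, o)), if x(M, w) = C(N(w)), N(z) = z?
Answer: -4103/122 ≈ -33.631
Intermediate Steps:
C(D) = -4 + D
x(M, w) = -4 + w
E(U, l) = 66 - 2*U (E(U, l) = -2*(-33 + U) = -(-66 + 2*U) = 66 - 2*U)
S = -672 (S = -24*28 = -672)
(-4775 - S)/E(-28, x(11, o)) = (-4775 - 1*(-672))/(66 - 2*(-28)) = (-4775 + 672)/(66 + 56) = -4103/122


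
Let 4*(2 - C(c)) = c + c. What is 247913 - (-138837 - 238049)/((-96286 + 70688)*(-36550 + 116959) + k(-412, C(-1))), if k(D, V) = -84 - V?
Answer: 1020563448939909/4116619337 ≈ 2.4791e+5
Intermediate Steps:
C(c) = 2 - c/2 (C(c) = 2 - (c + c)/4 = 2 - c/2)
247913 - (-138837 - 238049)/((-96286 + 70688)*(-36550 + 116959) + k(-412, C(-1))) = 247913 - (-138837 - 238049)/((-96286 + 70688)*(-36550 + 116959) + (-84 - (2 - 1/2*(-1)))) = 247913 - (-376886)/(-25598*80409 + (-84 - (2 + 1/2))) = 247913 - (-376886)/(-2058309582 + (-84 - 1*5/2)) = 247913 - (-376886)/(-2058309582 + (-84 - 5/2)) = 247913 - (-376886)/(-2058309582 - 173/2) = 247913 - (-376886)/(-4116619337/2) = 247913 - (-376886)*(-2)/4116619337 = 247913 - 1*753772/4116619337 = 247913 - 753772/4116619337 = 1020563448939909/4116619337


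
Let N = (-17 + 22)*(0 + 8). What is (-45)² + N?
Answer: 2065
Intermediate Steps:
N = 40 (N = 5*8 = 40)
(-45)² + N = (-45)² + 40 = 2025 + 40 = 2065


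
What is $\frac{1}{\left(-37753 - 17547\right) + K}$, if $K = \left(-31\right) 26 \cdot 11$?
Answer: $- \frac{1}{64166} \approx -1.5585 \cdot 10^{-5}$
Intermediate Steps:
$K = -8866$ ($K = \left(-806\right) 11 = -8866$)
$\frac{1}{\left(-37753 - 17547\right) + K} = \frac{1}{\left(-37753 - 17547\right) - 8866} = \frac{1}{-55300 - 8866} = \frac{1}{-64166} = - \frac{1}{64166}$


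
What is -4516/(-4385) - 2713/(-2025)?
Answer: 4208281/1775925 ≈ 2.3696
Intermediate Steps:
-4516/(-4385) - 2713/(-2025) = -4516*(-1/4385) - 2713*(-1/2025) = 4516/4385 + 2713/2025 = 4208281/1775925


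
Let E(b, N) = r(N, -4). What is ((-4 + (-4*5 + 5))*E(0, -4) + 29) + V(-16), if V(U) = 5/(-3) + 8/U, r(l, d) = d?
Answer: 617/6 ≈ 102.83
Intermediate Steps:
E(b, N) = -4
V(U) = -5/3 + 8/U (V(U) = 5*(-⅓) + 8/U = -5/3 + 8/U)
((-4 + (-4*5 + 5))*E(0, -4) + 29) + V(-16) = ((-4 + (-4*5 + 5))*(-4) + 29) + (-5/3 + 8/(-16)) = ((-4 + (-20 + 5))*(-4) + 29) + (-5/3 + 8*(-1/16)) = ((-4 - 15)*(-4) + 29) + (-5/3 - ½) = (-19*(-4) + 29) - 13/6 = (76 + 29) - 13/6 = 105 - 13/6 = 617/6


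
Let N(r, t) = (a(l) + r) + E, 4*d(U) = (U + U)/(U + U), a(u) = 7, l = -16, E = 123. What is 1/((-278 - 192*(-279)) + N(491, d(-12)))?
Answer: 1/53911 ≈ 1.8549e-5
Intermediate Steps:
d(U) = ¼ (d(U) = ((U + U)/(U + U))/4 = ((2*U)/((2*U)))/4 = ((2*U)*(1/(2*U)))/4 = (¼)*1 = ¼)
N(r, t) = 130 + r (N(r, t) = (7 + r) + 123 = 130 + r)
1/((-278 - 192*(-279)) + N(491, d(-12))) = 1/((-278 - 192*(-279)) + (130 + 491)) = 1/((-278 + 53568) + 621) = 1/(53290 + 621) = 1/53911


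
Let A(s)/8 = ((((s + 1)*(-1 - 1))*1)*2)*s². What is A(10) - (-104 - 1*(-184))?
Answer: -35280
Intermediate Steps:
A(s) = 8*s²*(-4 - 4*s) (A(s) = 8*(((((s + 1)*(-1 - 1))*1)*2)*s²) = 8*(((((1 + s)*(-2))*1)*2)*s²) = 8*((((-2 - 2*s)*1)*2)*s²) = 8*(((-2 - 2*s)*2)*s²) = 8*((-4 - 4*s)*s²) = 8*(s²*(-4 - 4*s)) = 8*s²*(-4 - 4*s))
A(10) - (-104 - 1*(-184)) = 32*10²*(-1 - 1*10) - (-104 - 1*(-184)) = 32*100*(-1 - 10) - (-104 + 184) = 32*100*(-11) - 1*80 = -35200 - 80 = -35280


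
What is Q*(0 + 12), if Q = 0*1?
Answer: 0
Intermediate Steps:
Q = 0
Q*(0 + 12) = 0*(0 + 12) = 0*12 = 0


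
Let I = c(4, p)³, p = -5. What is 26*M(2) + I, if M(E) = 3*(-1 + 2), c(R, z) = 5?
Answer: 203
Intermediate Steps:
I = 125 (I = 5³ = 125)
M(E) = 3 (M(E) = 3*1 = 3)
26*M(2) + I = 26*3 + 125 = 78 + 125 = 203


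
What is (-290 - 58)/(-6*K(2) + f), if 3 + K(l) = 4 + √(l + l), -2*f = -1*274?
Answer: -348/119 ≈ -2.9244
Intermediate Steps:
f = 137 (f = -(-1)*274/2 = -½*(-274) = 137)
K(l) = 1 + √2*√l (K(l) = -3 + (4 + √(l + l)) = -3 + (4 + √(2*l)) = -3 + (4 + √2*√l) = 1 + √2*√l)
(-290 - 58)/(-6*K(2) + f) = (-290 - 58)/(-6*(1 + √2*√2) + 137) = -348/(-6*(1 + 2) + 137) = -348/(-6*3 + 137) = -348/(-18 + 137) = -348/119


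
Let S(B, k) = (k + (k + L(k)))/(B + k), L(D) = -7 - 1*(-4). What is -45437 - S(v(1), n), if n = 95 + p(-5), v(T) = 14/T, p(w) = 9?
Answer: -5361771/118 ≈ -45439.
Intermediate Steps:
L(D) = -3 (L(D) = -7 + 4 = -3)
n = 104 (n = 95 + 9 = 104)
S(B, k) = (-3 + 2*k)/(B + k) (S(B, k) = (k + (k - 3))/(B + k) = (k + (-3 + k))/(B + k) = (-3 + 2*k)/(B + k))
-45437 - S(v(1), n) = -45437 - (-3 + 2*104)/(14/1 + 104) = -45437 - (-3 + 208)/(14*1 + 104) = -45437 - 205/(14 + 104) = -45437 - 205/118 = -5361771/118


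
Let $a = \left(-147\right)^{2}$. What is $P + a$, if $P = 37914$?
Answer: $59523$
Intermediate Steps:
$a = 21609$
$P + a = 37914 + 21609 = 59523$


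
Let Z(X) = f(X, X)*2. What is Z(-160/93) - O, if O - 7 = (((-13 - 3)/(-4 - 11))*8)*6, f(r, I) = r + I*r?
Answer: -2409659/43245 ≈ -55.721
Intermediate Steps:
Z(X) = 2*X*(1 + X) (Z(X) = (X*(1 + X))*2 = 2*X*(1 + X))
O = 291/5 (O = 7 + (((-13 - 3)/(-4 - 11))*8)*6 = 7 + (-16/(-15)*8)*6 = 7 + (-16*(-1/15)*8)*6 = 7 + ((16/15)*8)*6 = 7 + (128/15)*6 = 7 + 256/5 = 291/5 ≈ 58.200)
Z(-160/93) - O = 2*(-160/93)*(1 - 160/93) - 1*291/5 = 2*(-160*1/93)*(1 - 160*1/93) - 291/5 = 2*(-160/93)*(1 - 160/93) - 291/5 = 2*(-160/93)*(-67/93) - 291/5 = 21440/8649 - 291/5 = -2409659/43245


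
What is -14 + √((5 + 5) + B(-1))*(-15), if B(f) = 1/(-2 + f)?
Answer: -14 - 5*√87 ≈ -60.637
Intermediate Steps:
-14 + √((5 + 5) + B(-1))*(-15) = -14 + √((5 + 5) + 1/(-2 - 1))*(-15) = -14 + √(10 + 1/(-3))*(-15) = -14 + √(10 - ⅓)*(-15) = -14 + √(29/3)*(-15) = -14 + (√87/3)*(-15) = -14 - 5*√87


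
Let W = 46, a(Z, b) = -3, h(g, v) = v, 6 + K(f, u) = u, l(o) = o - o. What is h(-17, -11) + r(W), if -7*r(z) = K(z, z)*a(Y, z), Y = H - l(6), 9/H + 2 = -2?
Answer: 43/7 ≈ 6.1429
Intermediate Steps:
l(o) = 0
K(f, u) = -6 + u
H = -9/4 (H = 9/(-2 - 2) = 9/(-4) = 9*(-¼) = -9/4 ≈ -2.2500)
Y = -9/4 (Y = -9/4 - 1*0 = -9/4 + 0 = -9/4 ≈ -2.2500)
r(z) = -18/7 + 3*z/7 (r(z) = -(-6 + z)*(-3)/7 = -(18 - 3*z)/7 = -18/7 + 3*z/7)
h(-17, -11) + r(W) = -11 + (-18/7 + (3/7)*46) = -11 + (-18/7 + 138/7) = -11 + 120/7 = 43/7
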